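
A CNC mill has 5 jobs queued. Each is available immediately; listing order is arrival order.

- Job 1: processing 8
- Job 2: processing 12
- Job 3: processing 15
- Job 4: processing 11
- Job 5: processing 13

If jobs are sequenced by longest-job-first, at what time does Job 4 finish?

51

LPT (decreasing processing time): Job 3 Job 5 Job 2 Job 4 Job 1.
Job 3: 0→15
Job 5: 15→28
Job 2: 28→40
Job 4: 40→51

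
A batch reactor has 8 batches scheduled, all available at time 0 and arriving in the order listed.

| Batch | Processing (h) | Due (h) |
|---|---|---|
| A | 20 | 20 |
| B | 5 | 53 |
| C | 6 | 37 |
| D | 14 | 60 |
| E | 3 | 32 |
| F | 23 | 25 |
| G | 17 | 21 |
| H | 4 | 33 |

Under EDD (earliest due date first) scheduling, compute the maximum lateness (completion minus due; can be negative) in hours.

EDD (increasing due date): A G F E H C B D.
A: 0→20, due 20, lateness 0
G: 20→37, due 21, lateness 16
F: 37→60, due 25, lateness 35
E: 60→63, due 32, lateness 31
H: 63→67, due 33, lateness 34
C: 67→73, due 37, lateness 36
B: 73→78, due 53, lateness 25
D: 78→92, due 60, lateness 32
Maximum = 36.

36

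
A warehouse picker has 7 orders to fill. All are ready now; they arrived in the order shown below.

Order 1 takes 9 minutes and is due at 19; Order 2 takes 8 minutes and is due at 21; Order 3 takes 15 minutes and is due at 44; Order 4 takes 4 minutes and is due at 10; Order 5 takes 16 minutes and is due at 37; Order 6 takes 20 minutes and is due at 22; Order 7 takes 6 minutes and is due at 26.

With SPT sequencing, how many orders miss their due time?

SPT (increasing processing time): Order 4 Order 7 Order 2 Order 1 Order 3 Order 5 Order 6.
Order 4: 0→4, due 10, tardiness 0
Order 7: 4→10, due 26, tardiness 0
Order 2: 10→18, due 21, tardiness 0
Order 1: 18→27, due 19, tardiness 8
Order 3: 27→42, due 44, tardiness 0
Order 5: 42→58, due 37, tardiness 21
Order 6: 58→78, due 22, tardiness 56
Late orders: 3.

3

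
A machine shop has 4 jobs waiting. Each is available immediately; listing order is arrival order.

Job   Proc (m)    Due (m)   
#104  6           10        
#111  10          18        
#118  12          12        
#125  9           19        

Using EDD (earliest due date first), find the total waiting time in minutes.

EDD (increasing due date): #104 #118 #111 #125.
#104: waits 0, runs 0→6
#118: waits 6, runs 6→18
#111: waits 18, runs 18→28
#125: waits 28, runs 28→37
Sum = 0+6+18+28 = 52.

52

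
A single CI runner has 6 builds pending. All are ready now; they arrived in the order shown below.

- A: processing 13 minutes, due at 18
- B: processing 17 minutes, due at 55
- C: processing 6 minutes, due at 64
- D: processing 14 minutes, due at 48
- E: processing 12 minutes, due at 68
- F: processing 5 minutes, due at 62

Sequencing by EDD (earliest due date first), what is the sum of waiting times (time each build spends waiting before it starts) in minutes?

EDD (increasing due date): A D B F C E.
A: waits 0, runs 0→13
D: waits 13, runs 13→27
B: waits 27, runs 27→44
F: waits 44, runs 44→49
C: waits 49, runs 49→55
E: waits 55, runs 55→67
Sum = 0+13+27+44+49+55 = 188.

188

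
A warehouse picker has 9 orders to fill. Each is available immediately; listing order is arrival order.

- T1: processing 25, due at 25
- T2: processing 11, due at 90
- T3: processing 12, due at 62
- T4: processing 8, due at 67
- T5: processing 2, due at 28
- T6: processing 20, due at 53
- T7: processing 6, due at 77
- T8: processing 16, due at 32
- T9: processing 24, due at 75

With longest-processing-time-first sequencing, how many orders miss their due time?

7

LPT (decreasing processing time): T1 T9 T6 T8 T3 T2 T4 T7 T5.
T1: 0→25, due 25, tardiness 0
T9: 25→49, due 75, tardiness 0
T6: 49→69, due 53, tardiness 16
T8: 69→85, due 32, tardiness 53
T3: 85→97, due 62, tardiness 35
T2: 97→108, due 90, tardiness 18
T4: 108→116, due 67, tardiness 49
T7: 116→122, due 77, tardiness 45
T5: 122→124, due 28, tardiness 96
Late orders: 7.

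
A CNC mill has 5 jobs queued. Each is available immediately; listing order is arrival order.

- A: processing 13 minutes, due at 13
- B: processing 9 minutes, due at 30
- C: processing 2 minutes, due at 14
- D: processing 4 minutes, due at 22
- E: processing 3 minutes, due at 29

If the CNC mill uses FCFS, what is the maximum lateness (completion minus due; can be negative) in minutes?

10

FIFO (arrival order): A B C D E.
A: 0→13, due 13, lateness 0
B: 13→22, due 30, lateness -8
C: 22→24, due 14, lateness 10
D: 24→28, due 22, lateness 6
E: 28→31, due 29, lateness 2
Maximum = 10.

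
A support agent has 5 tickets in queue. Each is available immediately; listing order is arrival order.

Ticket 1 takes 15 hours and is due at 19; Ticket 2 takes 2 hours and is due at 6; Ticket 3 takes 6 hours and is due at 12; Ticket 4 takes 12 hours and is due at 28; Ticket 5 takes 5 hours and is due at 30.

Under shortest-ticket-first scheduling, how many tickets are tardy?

2

SPT (increasing processing time): Ticket 2 Ticket 5 Ticket 3 Ticket 4 Ticket 1.
Ticket 2: 0→2, due 6, tardiness 0
Ticket 5: 2→7, due 30, tardiness 0
Ticket 3: 7→13, due 12, tardiness 1
Ticket 4: 13→25, due 28, tardiness 0
Ticket 1: 25→40, due 19, tardiness 21
Late tickets: 2.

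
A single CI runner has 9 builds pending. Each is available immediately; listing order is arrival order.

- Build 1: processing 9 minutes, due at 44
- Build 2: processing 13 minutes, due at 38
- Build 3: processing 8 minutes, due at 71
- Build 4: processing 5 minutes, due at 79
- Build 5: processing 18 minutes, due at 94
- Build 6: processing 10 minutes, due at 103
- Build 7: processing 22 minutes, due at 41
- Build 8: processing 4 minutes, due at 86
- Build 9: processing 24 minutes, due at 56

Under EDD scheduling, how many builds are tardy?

5

EDD (increasing due date): Build 2 Build 7 Build 1 Build 9 Build 3 Build 4 Build 8 Build 5 Build 6.
Build 2: 0→13, due 38, tardiness 0
Build 7: 13→35, due 41, tardiness 0
Build 1: 35→44, due 44, tardiness 0
Build 9: 44→68, due 56, tardiness 12
Build 3: 68→76, due 71, tardiness 5
Build 4: 76→81, due 79, tardiness 2
Build 8: 81→85, due 86, tardiness 0
Build 5: 85→103, due 94, tardiness 9
Build 6: 103→113, due 103, tardiness 10
Late builds: 5.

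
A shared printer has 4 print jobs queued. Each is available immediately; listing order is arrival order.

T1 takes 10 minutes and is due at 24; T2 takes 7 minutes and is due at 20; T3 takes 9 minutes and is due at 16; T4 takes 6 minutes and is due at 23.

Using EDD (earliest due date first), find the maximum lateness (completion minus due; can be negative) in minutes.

8

EDD (increasing due date): T3 T2 T4 T1.
T3: 0→9, due 16, lateness -7
T2: 9→16, due 20, lateness -4
T4: 16→22, due 23, lateness -1
T1: 22→32, due 24, lateness 8
Maximum = 8.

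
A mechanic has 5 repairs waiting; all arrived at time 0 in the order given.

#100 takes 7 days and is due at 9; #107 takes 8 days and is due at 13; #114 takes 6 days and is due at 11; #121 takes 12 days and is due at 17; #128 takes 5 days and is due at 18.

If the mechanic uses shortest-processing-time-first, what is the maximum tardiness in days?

21

SPT (increasing processing time): #128 #114 #100 #107 #121.
#128: 0→5, due 18, tardiness 0
#114: 5→11, due 11, tardiness 0
#100: 11→18, due 9, tardiness 9
#107: 18→26, due 13, tardiness 13
#121: 26→38, due 17, tardiness 21
Maximum = 21.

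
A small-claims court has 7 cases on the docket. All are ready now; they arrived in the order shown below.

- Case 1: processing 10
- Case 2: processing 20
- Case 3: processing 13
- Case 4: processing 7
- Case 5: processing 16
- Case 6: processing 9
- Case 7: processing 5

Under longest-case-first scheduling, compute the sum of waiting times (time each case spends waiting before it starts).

LPT (decreasing processing time): Case 2 Case 5 Case 3 Case 1 Case 6 Case 4 Case 7.
Case 2: waits 0, runs 0→20
Case 5: waits 20, runs 20→36
Case 3: waits 36, runs 36→49
Case 1: waits 49, runs 49→59
Case 6: waits 59, runs 59→68
Case 4: waits 68, runs 68→75
Case 7: waits 75, runs 75→80
Sum = 0+20+36+49+59+68+75 = 307.

307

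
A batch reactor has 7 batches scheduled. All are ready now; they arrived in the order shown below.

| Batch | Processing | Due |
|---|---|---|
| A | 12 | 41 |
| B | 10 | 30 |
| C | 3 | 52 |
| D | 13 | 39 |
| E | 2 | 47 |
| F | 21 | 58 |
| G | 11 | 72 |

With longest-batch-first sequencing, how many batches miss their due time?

4

LPT (decreasing processing time): F D A G B C E.
F: 0→21, due 58, tardiness 0
D: 21→34, due 39, tardiness 0
A: 34→46, due 41, tardiness 5
G: 46→57, due 72, tardiness 0
B: 57→67, due 30, tardiness 37
C: 67→70, due 52, tardiness 18
E: 70→72, due 47, tardiness 25
Late batches: 4.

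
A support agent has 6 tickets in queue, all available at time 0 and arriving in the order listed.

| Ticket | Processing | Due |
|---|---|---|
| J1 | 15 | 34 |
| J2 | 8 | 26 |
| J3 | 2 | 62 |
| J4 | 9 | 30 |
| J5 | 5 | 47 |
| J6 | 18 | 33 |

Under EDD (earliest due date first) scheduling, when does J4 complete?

EDD (increasing due date): J2 J4 J6 J1 J5 J3.
J2: 0→8
J4: 8→17

17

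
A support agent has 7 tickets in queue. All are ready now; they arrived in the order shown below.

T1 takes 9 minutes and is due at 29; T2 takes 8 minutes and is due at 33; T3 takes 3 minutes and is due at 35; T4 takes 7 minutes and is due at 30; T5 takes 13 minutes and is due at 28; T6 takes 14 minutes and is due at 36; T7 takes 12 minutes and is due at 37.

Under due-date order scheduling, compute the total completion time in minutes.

EDD (increasing due date): T5 T1 T4 T2 T3 T6 T7.
T5: 0→13
T1: 13→22
T4: 22→29
T2: 29→37
T3: 37→40
T6: 40→54
T7: 54→66
Sum = 13+22+29+37+40+54+66 = 261.

261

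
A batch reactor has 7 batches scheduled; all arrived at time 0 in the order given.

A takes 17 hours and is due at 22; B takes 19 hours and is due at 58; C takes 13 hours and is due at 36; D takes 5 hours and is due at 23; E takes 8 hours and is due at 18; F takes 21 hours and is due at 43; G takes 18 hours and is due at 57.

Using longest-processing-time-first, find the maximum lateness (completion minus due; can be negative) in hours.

78

LPT (decreasing processing time): F B G A C E D.
F: 0→21, due 43, lateness -22
B: 21→40, due 58, lateness -18
G: 40→58, due 57, lateness 1
A: 58→75, due 22, lateness 53
C: 75→88, due 36, lateness 52
E: 88→96, due 18, lateness 78
D: 96→101, due 23, lateness 78
Maximum = 78.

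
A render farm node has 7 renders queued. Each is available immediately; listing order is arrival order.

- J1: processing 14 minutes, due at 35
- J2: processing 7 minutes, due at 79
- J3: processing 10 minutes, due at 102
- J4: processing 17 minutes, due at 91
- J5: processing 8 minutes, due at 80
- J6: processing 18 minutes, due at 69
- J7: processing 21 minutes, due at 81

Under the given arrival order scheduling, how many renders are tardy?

2

FIFO (arrival order): J1 J2 J3 J4 J5 J6 J7.
J1: 0→14, due 35, tardiness 0
J2: 14→21, due 79, tardiness 0
J3: 21→31, due 102, tardiness 0
J4: 31→48, due 91, tardiness 0
J5: 48→56, due 80, tardiness 0
J6: 56→74, due 69, tardiness 5
J7: 74→95, due 81, tardiness 14
Late renders: 2.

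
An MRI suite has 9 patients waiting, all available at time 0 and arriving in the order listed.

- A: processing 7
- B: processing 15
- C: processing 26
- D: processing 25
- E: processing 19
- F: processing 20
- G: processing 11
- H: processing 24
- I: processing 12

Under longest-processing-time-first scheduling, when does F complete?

LPT (decreasing processing time): C D H F E B I G A.
C: 0→26
D: 26→51
H: 51→75
F: 75→95

95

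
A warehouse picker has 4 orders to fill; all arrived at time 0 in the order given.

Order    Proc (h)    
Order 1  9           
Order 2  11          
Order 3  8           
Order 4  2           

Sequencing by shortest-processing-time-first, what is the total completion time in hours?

61

SPT (increasing processing time): Order 4 Order 3 Order 1 Order 2.
Order 4: 0→2
Order 3: 2→10
Order 1: 10→19
Order 2: 19→30
Sum = 2+10+19+30 = 61.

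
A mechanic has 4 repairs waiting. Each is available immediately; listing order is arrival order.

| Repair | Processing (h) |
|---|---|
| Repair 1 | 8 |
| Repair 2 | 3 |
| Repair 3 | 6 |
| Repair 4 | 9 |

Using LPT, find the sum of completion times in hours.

75

LPT (decreasing processing time): Repair 4 Repair 1 Repair 3 Repair 2.
Repair 4: 0→9
Repair 1: 9→17
Repair 3: 17→23
Repair 2: 23→26
Sum = 9+17+23+26 = 75.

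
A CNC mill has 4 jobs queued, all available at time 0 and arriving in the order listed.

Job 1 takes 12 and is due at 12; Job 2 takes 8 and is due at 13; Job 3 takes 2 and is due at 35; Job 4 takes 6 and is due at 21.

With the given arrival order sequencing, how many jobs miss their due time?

FIFO (arrival order): Job 1 Job 2 Job 3 Job 4.
Job 1: 0→12, due 12, tardiness 0
Job 2: 12→20, due 13, tardiness 7
Job 3: 20→22, due 35, tardiness 0
Job 4: 22→28, due 21, tardiness 7
Late jobs: 2.

2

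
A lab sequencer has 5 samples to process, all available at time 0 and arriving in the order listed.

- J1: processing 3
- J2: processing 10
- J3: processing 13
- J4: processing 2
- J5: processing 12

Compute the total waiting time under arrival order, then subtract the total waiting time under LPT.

FIFO (arrival order): J1 J2 J3 J4 J5.
J1: waits 0, runs 0→3
J2: waits 3, runs 3→13
J3: waits 13, runs 13→26
J4: waits 26, runs 26→28
J5: waits 28, runs 28→40
Sum = 0+3+13+26+28 = 70.
LPT (decreasing processing time): J3 J5 J2 J1 J4.
J3: waits 0, runs 0→13
J5: waits 13, runs 13→25
J2: waits 25, runs 25→35
J1: waits 35, runs 35→38
J4: waits 38, runs 38→40
Sum = 0+13+25+35+38 = 111.
Difference = 70 − 111 = -41.

-41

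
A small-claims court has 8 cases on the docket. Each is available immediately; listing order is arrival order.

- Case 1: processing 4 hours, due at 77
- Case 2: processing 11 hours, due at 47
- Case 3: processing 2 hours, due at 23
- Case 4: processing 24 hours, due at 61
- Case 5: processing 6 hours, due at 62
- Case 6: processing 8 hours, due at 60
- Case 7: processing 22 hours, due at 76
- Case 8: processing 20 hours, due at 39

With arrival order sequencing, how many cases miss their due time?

2

FIFO (arrival order): Case 1 Case 2 Case 3 Case 4 Case 5 Case 6 Case 7 Case 8.
Case 1: 0→4, due 77, tardiness 0
Case 2: 4→15, due 47, tardiness 0
Case 3: 15→17, due 23, tardiness 0
Case 4: 17→41, due 61, tardiness 0
Case 5: 41→47, due 62, tardiness 0
Case 6: 47→55, due 60, tardiness 0
Case 7: 55→77, due 76, tardiness 1
Case 8: 77→97, due 39, tardiness 58
Late cases: 2.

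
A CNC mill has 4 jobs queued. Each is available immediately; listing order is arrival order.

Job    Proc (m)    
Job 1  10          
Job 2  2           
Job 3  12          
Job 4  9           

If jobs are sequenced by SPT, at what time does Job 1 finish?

SPT (increasing processing time): Job 2 Job 4 Job 1 Job 3.
Job 2: 0→2
Job 4: 2→11
Job 1: 11→21

21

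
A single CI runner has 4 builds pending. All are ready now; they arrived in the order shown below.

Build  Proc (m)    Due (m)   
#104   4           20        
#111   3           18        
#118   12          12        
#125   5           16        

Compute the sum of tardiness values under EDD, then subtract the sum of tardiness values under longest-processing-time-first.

EDD (increasing due date): #118 #125 #111 #104.
#118: 0→12, due 12, tardiness 0
#125: 12→17, due 16, tardiness 1
#111: 17→20, due 18, tardiness 2
#104: 20→24, due 20, tardiness 4
Sum = 0+1+2+4 = 7.
LPT (decreasing processing time): #118 #125 #104 #111.
#118: 0→12, due 12, tardiness 0
#125: 12→17, due 16, tardiness 1
#104: 17→21, due 20, tardiness 1
#111: 21→24, due 18, tardiness 6
Sum = 0+1+1+6 = 8.
Difference = 7 − 8 = -1.

-1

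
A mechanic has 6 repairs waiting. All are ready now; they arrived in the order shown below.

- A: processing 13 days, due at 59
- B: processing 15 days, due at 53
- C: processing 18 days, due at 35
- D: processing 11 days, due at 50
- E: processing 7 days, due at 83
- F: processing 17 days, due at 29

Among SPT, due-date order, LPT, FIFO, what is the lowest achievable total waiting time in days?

165

SPT (increasing processing time): E D A B F C.
E: waits 0, runs 0→7
D: waits 7, runs 7→18
A: waits 18, runs 18→31
B: waits 31, runs 31→46
F: waits 46, runs 46→63
C: waits 63, runs 63→81
Sum = 0+7+18+31+46+63 = 165.
EDD (increasing due date): F C D B A E.
F: waits 0, runs 0→17
C: waits 17, runs 17→35
D: waits 35, runs 35→46
B: waits 46, runs 46→61
A: waits 61, runs 61→74
E: waits 74, runs 74→81
Sum = 0+17+35+46+61+74 = 233.
LPT (decreasing processing time): C F B A D E.
C: waits 0, runs 0→18
F: waits 18, runs 18→35
B: waits 35, runs 35→50
A: waits 50, runs 50→63
D: waits 63, runs 63→74
E: waits 74, runs 74→81
Sum = 0+18+35+50+63+74 = 240.
FIFO (arrival order): A B C D E F.
A: waits 0, runs 0→13
B: waits 13, runs 13→28
C: waits 28, runs 28→46
D: waits 46, runs 46→57
E: waits 57, runs 57→64
F: waits 64, runs 64→81
Sum = 0+13+28+46+57+64 = 208.
SPT 165, EDD 233, LPT 240, FIFO 208 → minimum 165.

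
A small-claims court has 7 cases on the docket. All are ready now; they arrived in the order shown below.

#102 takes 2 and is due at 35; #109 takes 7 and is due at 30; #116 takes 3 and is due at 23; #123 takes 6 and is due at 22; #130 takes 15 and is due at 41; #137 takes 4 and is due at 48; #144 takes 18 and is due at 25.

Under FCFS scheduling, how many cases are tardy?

FIFO (arrival order): #102 #109 #116 #123 #130 #137 #144.
#102: 0→2, due 35, tardiness 0
#109: 2→9, due 30, tardiness 0
#116: 9→12, due 23, tardiness 0
#123: 12→18, due 22, tardiness 0
#130: 18→33, due 41, tardiness 0
#137: 33→37, due 48, tardiness 0
#144: 37→55, due 25, tardiness 30
Late cases: 1.

1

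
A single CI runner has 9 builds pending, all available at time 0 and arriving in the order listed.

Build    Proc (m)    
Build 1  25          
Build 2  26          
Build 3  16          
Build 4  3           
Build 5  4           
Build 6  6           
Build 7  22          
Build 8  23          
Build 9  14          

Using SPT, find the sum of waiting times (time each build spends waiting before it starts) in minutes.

SPT (increasing processing time): Build 4 Build 5 Build 6 Build 9 Build 3 Build 7 Build 8 Build 1 Build 2.
Build 4: waits 0, runs 0→3
Build 5: waits 3, runs 3→7
Build 6: waits 7, runs 7→13
Build 9: waits 13, runs 13→27
Build 3: waits 27, runs 27→43
Build 7: waits 43, runs 43→65
Build 8: waits 65, runs 65→88
Build 1: waits 88, runs 88→113
Build 2: waits 113, runs 113→139
Sum = 0+3+7+13+27+43+65+88+113 = 359.

359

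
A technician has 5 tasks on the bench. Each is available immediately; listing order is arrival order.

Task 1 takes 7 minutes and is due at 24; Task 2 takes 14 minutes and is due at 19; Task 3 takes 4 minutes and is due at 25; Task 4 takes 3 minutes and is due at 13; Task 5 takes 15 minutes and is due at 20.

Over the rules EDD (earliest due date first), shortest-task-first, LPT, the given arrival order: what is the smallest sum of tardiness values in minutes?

EDD (increasing due date): Task 4 Task 2 Task 5 Task 1 Task 3.
Task 4: 0→3, due 13, tardiness 0
Task 2: 3→17, due 19, tardiness 0
Task 5: 17→32, due 20, tardiness 12
Task 1: 32→39, due 24, tardiness 15
Task 3: 39→43, due 25, tardiness 18
Sum = 0+0+12+15+18 = 45.
SPT (increasing processing time): Task 4 Task 3 Task 1 Task 2 Task 5.
Task 4: 0→3, due 13, tardiness 0
Task 3: 3→7, due 25, tardiness 0
Task 1: 7→14, due 24, tardiness 0
Task 2: 14→28, due 19, tardiness 9
Task 5: 28→43, due 20, tardiness 23
Sum = 0+0+0+9+23 = 32.
LPT (decreasing processing time): Task 5 Task 2 Task 1 Task 3 Task 4.
Task 5: 0→15, due 20, tardiness 0
Task 2: 15→29, due 19, tardiness 10
Task 1: 29→36, due 24, tardiness 12
Task 3: 36→40, due 25, tardiness 15
Task 4: 40→43, due 13, tardiness 30
Sum = 0+10+12+15+30 = 67.
FIFO (arrival order): Task 1 Task 2 Task 3 Task 4 Task 5.
Task 1: 0→7, due 24, tardiness 0
Task 2: 7→21, due 19, tardiness 2
Task 3: 21→25, due 25, tardiness 0
Task 4: 25→28, due 13, tardiness 15
Task 5: 28→43, due 20, tardiness 23
Sum = 0+2+0+15+23 = 40.
EDD 45, SPT 32, LPT 67, FIFO 40 → minimum 32.

32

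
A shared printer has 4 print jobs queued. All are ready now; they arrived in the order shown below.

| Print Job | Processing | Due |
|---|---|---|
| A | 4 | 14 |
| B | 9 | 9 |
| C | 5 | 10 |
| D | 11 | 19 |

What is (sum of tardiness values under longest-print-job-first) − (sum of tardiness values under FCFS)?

19

LPT (decreasing processing time): D B C A.
D: 0→11, due 19, tardiness 0
B: 11→20, due 9, tardiness 11
C: 20→25, due 10, tardiness 15
A: 25→29, due 14, tardiness 15
Sum = 0+11+15+15 = 41.
FIFO (arrival order): A B C D.
A: 0→4, due 14, tardiness 0
B: 4→13, due 9, tardiness 4
C: 13→18, due 10, tardiness 8
D: 18→29, due 19, tardiness 10
Sum = 0+4+8+10 = 22.
Difference = 41 − 22 = 19.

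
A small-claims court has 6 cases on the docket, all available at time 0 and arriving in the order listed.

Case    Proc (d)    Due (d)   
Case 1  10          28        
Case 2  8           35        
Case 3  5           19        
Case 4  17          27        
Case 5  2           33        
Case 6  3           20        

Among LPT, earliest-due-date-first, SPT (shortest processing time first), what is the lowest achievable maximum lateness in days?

10

LPT (decreasing processing time): Case 4 Case 1 Case 2 Case 3 Case 6 Case 5.
Case 4: 0→17, due 27, lateness -10
Case 1: 17→27, due 28, lateness -1
Case 2: 27→35, due 35, lateness 0
Case 3: 35→40, due 19, lateness 21
Case 6: 40→43, due 20, lateness 23
Case 5: 43→45, due 33, lateness 12
Maximum = 23.
EDD (increasing due date): Case 3 Case 6 Case 4 Case 1 Case 5 Case 2.
Case 3: 0→5, due 19, lateness -14
Case 6: 5→8, due 20, lateness -12
Case 4: 8→25, due 27, lateness -2
Case 1: 25→35, due 28, lateness 7
Case 5: 35→37, due 33, lateness 4
Case 2: 37→45, due 35, lateness 10
Maximum = 10.
SPT (increasing processing time): Case 5 Case 6 Case 3 Case 2 Case 1 Case 4.
Case 5: 0→2, due 33, lateness -31
Case 6: 2→5, due 20, lateness -15
Case 3: 5→10, due 19, lateness -9
Case 2: 10→18, due 35, lateness -17
Case 1: 18→28, due 28, lateness 0
Case 4: 28→45, due 27, lateness 18
Maximum = 18.
LPT 23, EDD 10, SPT 18 → minimum 10.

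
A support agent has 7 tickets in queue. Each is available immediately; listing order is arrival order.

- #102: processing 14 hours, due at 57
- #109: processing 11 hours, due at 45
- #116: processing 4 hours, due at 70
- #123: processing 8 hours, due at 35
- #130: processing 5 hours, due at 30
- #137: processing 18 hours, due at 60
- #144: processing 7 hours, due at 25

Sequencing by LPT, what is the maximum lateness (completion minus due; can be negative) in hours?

33

LPT (decreasing processing time): #137 #102 #109 #123 #144 #130 #116.
#137: 0→18, due 60, lateness -42
#102: 18→32, due 57, lateness -25
#109: 32→43, due 45, lateness -2
#123: 43→51, due 35, lateness 16
#144: 51→58, due 25, lateness 33
#130: 58→63, due 30, lateness 33
#116: 63→67, due 70, lateness -3
Maximum = 33.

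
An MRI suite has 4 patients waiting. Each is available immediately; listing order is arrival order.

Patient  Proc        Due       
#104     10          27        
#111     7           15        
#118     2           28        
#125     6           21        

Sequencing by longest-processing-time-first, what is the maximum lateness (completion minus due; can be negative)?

LPT (decreasing processing time): #104 #111 #125 #118.
#104: 0→10, due 27, lateness -17
#111: 10→17, due 15, lateness 2
#125: 17→23, due 21, lateness 2
#118: 23→25, due 28, lateness -3
Maximum = 2.

2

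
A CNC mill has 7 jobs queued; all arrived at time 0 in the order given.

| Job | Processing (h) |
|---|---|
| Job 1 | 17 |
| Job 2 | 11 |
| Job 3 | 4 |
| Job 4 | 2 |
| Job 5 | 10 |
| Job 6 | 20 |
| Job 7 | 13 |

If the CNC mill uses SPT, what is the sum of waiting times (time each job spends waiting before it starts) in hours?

SPT (increasing processing time): Job 4 Job 3 Job 5 Job 2 Job 7 Job 1 Job 6.
Job 4: waits 0, runs 0→2
Job 3: waits 2, runs 2→6
Job 5: waits 6, runs 6→16
Job 2: waits 16, runs 16→27
Job 7: waits 27, runs 27→40
Job 1: waits 40, runs 40→57
Job 6: waits 57, runs 57→77
Sum = 0+2+6+16+27+40+57 = 148.

148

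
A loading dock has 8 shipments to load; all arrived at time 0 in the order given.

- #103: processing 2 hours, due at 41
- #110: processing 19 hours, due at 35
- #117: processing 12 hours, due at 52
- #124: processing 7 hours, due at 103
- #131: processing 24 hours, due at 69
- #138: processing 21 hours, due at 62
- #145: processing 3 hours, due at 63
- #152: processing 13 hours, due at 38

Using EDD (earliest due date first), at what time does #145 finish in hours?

EDD (increasing due date): #110 #152 #103 #117 #138 #145 #131 #124.
#110: 0→19
#152: 19→32
#103: 32→34
#117: 34→46
#138: 46→67
#145: 67→70

70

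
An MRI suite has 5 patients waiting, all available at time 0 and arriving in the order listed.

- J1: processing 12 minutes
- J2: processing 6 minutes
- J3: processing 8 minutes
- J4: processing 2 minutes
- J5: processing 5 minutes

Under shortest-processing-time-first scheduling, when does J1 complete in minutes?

33

SPT (increasing processing time): J4 J5 J2 J3 J1.
J4: 0→2
J5: 2→7
J2: 7→13
J3: 13→21
J1: 21→33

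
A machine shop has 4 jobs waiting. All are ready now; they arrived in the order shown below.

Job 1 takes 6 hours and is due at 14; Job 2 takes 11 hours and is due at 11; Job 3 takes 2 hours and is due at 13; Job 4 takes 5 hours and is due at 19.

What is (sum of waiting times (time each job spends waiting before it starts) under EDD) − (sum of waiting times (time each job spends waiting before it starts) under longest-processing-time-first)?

EDD (increasing due date): Job 2 Job 3 Job 1 Job 4.
Job 2: waits 0, runs 0→11
Job 3: waits 11, runs 11→13
Job 1: waits 13, runs 13→19
Job 4: waits 19, runs 19→24
Sum = 0+11+13+19 = 43.
LPT (decreasing processing time): Job 2 Job 1 Job 4 Job 3.
Job 2: waits 0, runs 0→11
Job 1: waits 11, runs 11→17
Job 4: waits 17, runs 17→22
Job 3: waits 22, runs 22→24
Sum = 0+11+17+22 = 50.
Difference = 43 − 50 = -7.

-7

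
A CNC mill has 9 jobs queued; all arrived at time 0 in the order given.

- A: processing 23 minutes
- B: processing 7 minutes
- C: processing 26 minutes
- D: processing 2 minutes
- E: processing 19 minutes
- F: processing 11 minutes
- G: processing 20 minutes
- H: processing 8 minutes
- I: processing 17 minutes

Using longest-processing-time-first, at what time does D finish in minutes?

133

LPT (decreasing processing time): C A G E I F H B D.
C: 0→26
A: 26→49
G: 49→69
E: 69→88
I: 88→105
F: 105→116
H: 116→124
B: 124→131
D: 131→133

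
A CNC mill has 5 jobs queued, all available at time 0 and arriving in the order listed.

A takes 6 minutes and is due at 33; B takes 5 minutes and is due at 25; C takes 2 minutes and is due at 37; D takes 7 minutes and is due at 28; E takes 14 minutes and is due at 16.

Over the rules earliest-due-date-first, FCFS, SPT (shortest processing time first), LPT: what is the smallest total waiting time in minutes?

42

EDD (increasing due date): E B D A C.
E: waits 0, runs 0→14
B: waits 14, runs 14→19
D: waits 19, runs 19→26
A: waits 26, runs 26→32
C: waits 32, runs 32→34
Sum = 0+14+19+26+32 = 91.
FIFO (arrival order): A B C D E.
A: waits 0, runs 0→6
B: waits 6, runs 6→11
C: waits 11, runs 11→13
D: waits 13, runs 13→20
E: waits 20, runs 20→34
Sum = 0+6+11+13+20 = 50.
SPT (increasing processing time): C B A D E.
C: waits 0, runs 0→2
B: waits 2, runs 2→7
A: waits 7, runs 7→13
D: waits 13, runs 13→20
E: waits 20, runs 20→34
Sum = 0+2+7+13+20 = 42.
LPT (decreasing processing time): E D A B C.
E: waits 0, runs 0→14
D: waits 14, runs 14→21
A: waits 21, runs 21→27
B: waits 27, runs 27→32
C: waits 32, runs 32→34
Sum = 0+14+21+27+32 = 94.
EDD 91, FIFO 50, SPT 42, LPT 94 → minimum 42.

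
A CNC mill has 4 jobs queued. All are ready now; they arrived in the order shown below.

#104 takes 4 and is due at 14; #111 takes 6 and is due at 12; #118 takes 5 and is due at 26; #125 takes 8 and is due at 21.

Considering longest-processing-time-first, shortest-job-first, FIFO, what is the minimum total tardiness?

2

LPT (decreasing processing time): #125 #111 #118 #104.
#125: 0→8, due 21, tardiness 0
#111: 8→14, due 12, tardiness 2
#118: 14→19, due 26, tardiness 0
#104: 19→23, due 14, tardiness 9
Sum = 0+2+0+9 = 11.
SPT (increasing processing time): #104 #118 #111 #125.
#104: 0→4, due 14, tardiness 0
#118: 4→9, due 26, tardiness 0
#111: 9→15, due 12, tardiness 3
#125: 15→23, due 21, tardiness 2
Sum = 0+0+3+2 = 5.
FIFO (arrival order): #104 #111 #118 #125.
#104: 0→4, due 14, tardiness 0
#111: 4→10, due 12, tardiness 0
#118: 10→15, due 26, tardiness 0
#125: 15→23, due 21, tardiness 2
Sum = 0+0+0+2 = 2.
LPT 11, SPT 5, FIFO 2 → minimum 2.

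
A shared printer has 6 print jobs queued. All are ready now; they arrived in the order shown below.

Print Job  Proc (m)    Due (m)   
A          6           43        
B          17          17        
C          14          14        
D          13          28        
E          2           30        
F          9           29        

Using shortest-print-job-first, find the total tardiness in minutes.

76

SPT (increasing processing time): E A F D C B.
E: 0→2, due 30, tardiness 0
A: 2→8, due 43, tardiness 0
F: 8→17, due 29, tardiness 0
D: 17→30, due 28, tardiness 2
C: 30→44, due 14, tardiness 30
B: 44→61, due 17, tardiness 44
Sum = 0+0+0+2+30+44 = 76.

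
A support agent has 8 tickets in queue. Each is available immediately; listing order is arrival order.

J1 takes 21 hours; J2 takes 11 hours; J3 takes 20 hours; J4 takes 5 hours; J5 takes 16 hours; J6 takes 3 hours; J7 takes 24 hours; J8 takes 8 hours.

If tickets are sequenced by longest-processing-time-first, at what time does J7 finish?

LPT (decreasing processing time): J7 J1 J3 J5 J2 J8 J4 J6.
J7: 0→24

24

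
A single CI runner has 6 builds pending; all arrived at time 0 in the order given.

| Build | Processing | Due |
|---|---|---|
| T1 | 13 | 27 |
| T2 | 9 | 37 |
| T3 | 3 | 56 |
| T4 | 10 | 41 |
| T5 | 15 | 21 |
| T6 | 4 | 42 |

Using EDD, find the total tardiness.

16

EDD (increasing due date): T5 T1 T2 T4 T6 T3.
T5: 0→15, due 21, tardiness 0
T1: 15→28, due 27, tardiness 1
T2: 28→37, due 37, tardiness 0
T4: 37→47, due 41, tardiness 6
T6: 47→51, due 42, tardiness 9
T3: 51→54, due 56, tardiness 0
Sum = 0+1+0+6+9+0 = 16.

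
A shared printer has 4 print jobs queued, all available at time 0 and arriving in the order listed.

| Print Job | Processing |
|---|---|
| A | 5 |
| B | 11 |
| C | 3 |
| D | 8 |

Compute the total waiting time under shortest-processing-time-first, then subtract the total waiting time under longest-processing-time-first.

-27

SPT (increasing processing time): C A D B.
C: waits 0, runs 0→3
A: waits 3, runs 3→8
D: waits 8, runs 8→16
B: waits 16, runs 16→27
Sum = 0+3+8+16 = 27.
LPT (decreasing processing time): B D A C.
B: waits 0, runs 0→11
D: waits 11, runs 11→19
A: waits 19, runs 19→24
C: waits 24, runs 24→27
Sum = 0+11+19+24 = 54.
Difference = 27 − 54 = -27.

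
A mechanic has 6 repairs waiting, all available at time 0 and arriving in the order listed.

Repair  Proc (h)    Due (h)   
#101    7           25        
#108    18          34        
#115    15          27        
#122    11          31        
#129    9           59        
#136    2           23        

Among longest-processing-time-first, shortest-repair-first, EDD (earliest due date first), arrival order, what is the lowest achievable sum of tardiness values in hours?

LPT (decreasing processing time): #108 #115 #122 #129 #101 #136.
#108: 0→18, due 34, tardiness 0
#115: 18→33, due 27, tardiness 6
#122: 33→44, due 31, tardiness 13
#129: 44→53, due 59, tardiness 0
#101: 53→60, due 25, tardiness 35
#136: 60→62, due 23, tardiness 39
Sum = 0+6+13+0+35+39 = 93.
SPT (increasing processing time): #136 #101 #129 #122 #115 #108.
#136: 0→2, due 23, tardiness 0
#101: 2→9, due 25, tardiness 0
#129: 9→18, due 59, tardiness 0
#122: 18→29, due 31, tardiness 0
#115: 29→44, due 27, tardiness 17
#108: 44→62, due 34, tardiness 28
Sum = 0+0+0+0+17+28 = 45.
EDD (increasing due date): #136 #101 #115 #122 #108 #129.
#136: 0→2, due 23, tardiness 0
#101: 2→9, due 25, tardiness 0
#115: 9→24, due 27, tardiness 0
#122: 24→35, due 31, tardiness 4
#108: 35→53, due 34, tardiness 19
#129: 53→62, due 59, tardiness 3
Sum = 0+0+0+4+19+3 = 26.
FIFO (arrival order): #101 #108 #115 #122 #129 #136.
#101: 0→7, due 25, tardiness 0
#108: 7→25, due 34, tardiness 0
#115: 25→40, due 27, tardiness 13
#122: 40→51, due 31, tardiness 20
#129: 51→60, due 59, tardiness 1
#136: 60→62, due 23, tardiness 39
Sum = 0+0+13+20+1+39 = 73.
LPT 93, SPT 45, EDD 26, FIFO 73 → minimum 26.

26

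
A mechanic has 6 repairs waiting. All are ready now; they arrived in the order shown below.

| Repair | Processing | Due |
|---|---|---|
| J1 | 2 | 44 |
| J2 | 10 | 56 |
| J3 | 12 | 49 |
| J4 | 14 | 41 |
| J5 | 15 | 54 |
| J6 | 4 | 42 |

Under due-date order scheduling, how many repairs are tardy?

1

EDD (increasing due date): J4 J6 J1 J3 J5 J2.
J4: 0→14, due 41, tardiness 0
J6: 14→18, due 42, tardiness 0
J1: 18→20, due 44, tardiness 0
J3: 20→32, due 49, tardiness 0
J5: 32→47, due 54, tardiness 0
J2: 47→57, due 56, tardiness 1
Late repairs: 1.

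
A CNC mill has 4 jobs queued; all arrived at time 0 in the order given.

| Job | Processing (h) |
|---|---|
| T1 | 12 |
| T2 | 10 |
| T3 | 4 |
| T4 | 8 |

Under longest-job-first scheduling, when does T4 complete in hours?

LPT (decreasing processing time): T1 T2 T4 T3.
T1: 0→12
T2: 12→22
T4: 22→30

30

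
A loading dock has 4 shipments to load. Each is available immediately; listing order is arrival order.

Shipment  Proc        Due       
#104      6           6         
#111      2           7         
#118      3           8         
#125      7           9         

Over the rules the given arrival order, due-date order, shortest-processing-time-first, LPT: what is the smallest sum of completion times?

36

FIFO (arrival order): #104 #111 #118 #125.
#104: 0→6
#111: 6→8
#118: 8→11
#125: 11→18
Sum = 6+8+11+18 = 43.
EDD (increasing due date): #104 #111 #118 #125.
#104: 0→6
#111: 6→8
#118: 8→11
#125: 11→18
Sum = 6+8+11+18 = 43.
SPT (increasing processing time): #111 #118 #104 #125.
#111: 0→2
#118: 2→5
#104: 5→11
#125: 11→18
Sum = 2+5+11+18 = 36.
LPT (decreasing processing time): #125 #104 #118 #111.
#125: 0→7
#104: 7→13
#118: 13→16
#111: 16→18
Sum = 7+13+16+18 = 54.
FIFO 43, EDD 43, SPT 36, LPT 54 → minimum 36.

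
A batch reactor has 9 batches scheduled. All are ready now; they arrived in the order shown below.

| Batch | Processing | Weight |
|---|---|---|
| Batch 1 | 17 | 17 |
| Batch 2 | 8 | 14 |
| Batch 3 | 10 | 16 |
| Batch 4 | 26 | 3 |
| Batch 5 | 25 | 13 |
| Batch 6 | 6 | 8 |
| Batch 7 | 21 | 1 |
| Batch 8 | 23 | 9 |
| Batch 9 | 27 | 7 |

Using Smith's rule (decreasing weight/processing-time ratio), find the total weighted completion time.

WSPT (decreasing weight/processing-time ratio): Batch 2 Batch 3 Batch 6 Batch 1 Batch 5 Batch 8 Batch 9 Batch 4 Batch 7.
Batch 2: finishes 8, weight 14, w·C = 112
Batch 3: finishes 18, weight 16, w·C = 288
Batch 6: finishes 24, weight 8, w·C = 192
Batch 1: finishes 41, weight 17, w·C = 697
Batch 5: finishes 66, weight 13, w·C = 858
Batch 8: finishes 89, weight 9, w·C = 801
Batch 9: finishes 116, weight 7, w·C = 812
Batch 4: finishes 142, weight 3, w·C = 426
Batch 7: finishes 163, weight 1, w·C = 163
Sum = 112+288+192+697+858+801+812+426+163 = 4349.

4349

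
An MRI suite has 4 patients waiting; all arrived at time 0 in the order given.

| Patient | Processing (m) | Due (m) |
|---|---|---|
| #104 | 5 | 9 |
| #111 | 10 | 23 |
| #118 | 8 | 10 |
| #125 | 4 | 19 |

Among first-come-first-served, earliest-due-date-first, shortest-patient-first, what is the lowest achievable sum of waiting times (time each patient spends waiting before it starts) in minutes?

FIFO (arrival order): #104 #111 #118 #125.
#104: waits 0, runs 0→5
#111: waits 5, runs 5→15
#118: waits 15, runs 15→23
#125: waits 23, runs 23→27
Sum = 0+5+15+23 = 43.
EDD (increasing due date): #104 #118 #125 #111.
#104: waits 0, runs 0→5
#118: waits 5, runs 5→13
#125: waits 13, runs 13→17
#111: waits 17, runs 17→27
Sum = 0+5+13+17 = 35.
SPT (increasing processing time): #125 #104 #118 #111.
#125: waits 0, runs 0→4
#104: waits 4, runs 4→9
#118: waits 9, runs 9→17
#111: waits 17, runs 17→27
Sum = 0+4+9+17 = 30.
FIFO 43, EDD 35, SPT 30 → minimum 30.

30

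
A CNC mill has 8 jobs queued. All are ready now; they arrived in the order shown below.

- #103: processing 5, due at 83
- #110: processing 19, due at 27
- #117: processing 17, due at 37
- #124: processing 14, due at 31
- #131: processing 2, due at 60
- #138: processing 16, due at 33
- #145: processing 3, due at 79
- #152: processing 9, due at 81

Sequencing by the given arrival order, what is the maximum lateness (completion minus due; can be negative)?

FIFO (arrival order): #103 #110 #117 #124 #131 #138 #145 #152.
#103: 0→5, due 83, lateness -78
#110: 5→24, due 27, lateness -3
#117: 24→41, due 37, lateness 4
#124: 41→55, due 31, lateness 24
#131: 55→57, due 60, lateness -3
#138: 57→73, due 33, lateness 40
#145: 73→76, due 79, lateness -3
#152: 76→85, due 81, lateness 4
Maximum = 40.

40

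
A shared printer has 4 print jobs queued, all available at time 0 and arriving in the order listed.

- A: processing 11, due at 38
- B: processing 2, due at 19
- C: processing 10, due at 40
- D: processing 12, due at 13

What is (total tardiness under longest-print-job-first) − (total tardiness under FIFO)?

-6

LPT (decreasing processing time): D A C B.
D: 0→12, due 13, tardiness 0
A: 12→23, due 38, tardiness 0
C: 23→33, due 40, tardiness 0
B: 33→35, due 19, tardiness 16
Sum = 0+0+0+16 = 16.
FIFO (arrival order): A B C D.
A: 0→11, due 38, tardiness 0
B: 11→13, due 19, tardiness 0
C: 13→23, due 40, tardiness 0
D: 23→35, due 13, tardiness 22
Sum = 0+0+0+22 = 22.
Difference = 16 − 22 = -6.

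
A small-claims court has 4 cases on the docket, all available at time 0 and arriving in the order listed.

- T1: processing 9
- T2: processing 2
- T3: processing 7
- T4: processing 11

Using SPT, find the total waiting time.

29

SPT (increasing processing time): T2 T3 T1 T4.
T2: waits 0, runs 0→2
T3: waits 2, runs 2→9
T1: waits 9, runs 9→18
T4: waits 18, runs 18→29
Sum = 0+2+9+18 = 29.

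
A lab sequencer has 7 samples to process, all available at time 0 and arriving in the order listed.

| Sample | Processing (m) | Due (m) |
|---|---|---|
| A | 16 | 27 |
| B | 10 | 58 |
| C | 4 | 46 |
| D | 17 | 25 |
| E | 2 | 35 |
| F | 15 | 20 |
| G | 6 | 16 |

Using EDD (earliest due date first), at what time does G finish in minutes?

EDD (increasing due date): G F D A E C B.
G: 0→6

6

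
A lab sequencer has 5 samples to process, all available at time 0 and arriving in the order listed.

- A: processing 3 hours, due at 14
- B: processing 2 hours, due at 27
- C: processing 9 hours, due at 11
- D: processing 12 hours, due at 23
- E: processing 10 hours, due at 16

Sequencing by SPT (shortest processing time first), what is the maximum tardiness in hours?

13

SPT (increasing processing time): B A C E D.
B: 0→2, due 27, tardiness 0
A: 2→5, due 14, tardiness 0
C: 5→14, due 11, tardiness 3
E: 14→24, due 16, tardiness 8
D: 24→36, due 23, tardiness 13
Maximum = 13.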